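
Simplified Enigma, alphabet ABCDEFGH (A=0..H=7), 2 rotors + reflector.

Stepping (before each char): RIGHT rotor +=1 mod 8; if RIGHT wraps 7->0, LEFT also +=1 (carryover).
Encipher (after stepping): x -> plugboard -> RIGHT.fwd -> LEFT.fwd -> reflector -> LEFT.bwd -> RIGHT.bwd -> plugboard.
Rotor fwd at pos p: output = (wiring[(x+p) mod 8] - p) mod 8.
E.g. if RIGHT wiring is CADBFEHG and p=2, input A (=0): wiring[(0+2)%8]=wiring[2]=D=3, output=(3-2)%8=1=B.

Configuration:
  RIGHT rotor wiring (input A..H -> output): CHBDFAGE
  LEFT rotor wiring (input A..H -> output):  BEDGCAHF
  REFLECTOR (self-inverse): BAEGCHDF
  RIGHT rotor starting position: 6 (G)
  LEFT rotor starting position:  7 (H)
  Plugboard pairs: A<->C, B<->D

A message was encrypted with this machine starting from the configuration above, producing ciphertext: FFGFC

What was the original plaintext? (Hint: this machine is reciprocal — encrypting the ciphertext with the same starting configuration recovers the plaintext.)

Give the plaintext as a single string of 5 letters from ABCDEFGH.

Answer: HEAAA

Derivation:
Char 1 ('F'): step: R->7, L=7; F->plug->F->R->G->L->B->refl->A->L'->H->R'->H->plug->H
Char 2 ('F'): step: R->0, L->0 (L advanced); F->plug->F->R->A->L->B->refl->A->L'->F->R'->E->plug->E
Char 3 ('G'): step: R->1, L=0; G->plug->G->R->D->L->G->refl->D->L'->C->R'->C->plug->A
Char 4 ('F'): step: R->2, L=0; F->plug->F->R->C->L->D->refl->G->L'->D->R'->C->plug->A
Char 5 ('C'): step: R->3, L=0; C->plug->A->R->A->L->B->refl->A->L'->F->R'->C->plug->A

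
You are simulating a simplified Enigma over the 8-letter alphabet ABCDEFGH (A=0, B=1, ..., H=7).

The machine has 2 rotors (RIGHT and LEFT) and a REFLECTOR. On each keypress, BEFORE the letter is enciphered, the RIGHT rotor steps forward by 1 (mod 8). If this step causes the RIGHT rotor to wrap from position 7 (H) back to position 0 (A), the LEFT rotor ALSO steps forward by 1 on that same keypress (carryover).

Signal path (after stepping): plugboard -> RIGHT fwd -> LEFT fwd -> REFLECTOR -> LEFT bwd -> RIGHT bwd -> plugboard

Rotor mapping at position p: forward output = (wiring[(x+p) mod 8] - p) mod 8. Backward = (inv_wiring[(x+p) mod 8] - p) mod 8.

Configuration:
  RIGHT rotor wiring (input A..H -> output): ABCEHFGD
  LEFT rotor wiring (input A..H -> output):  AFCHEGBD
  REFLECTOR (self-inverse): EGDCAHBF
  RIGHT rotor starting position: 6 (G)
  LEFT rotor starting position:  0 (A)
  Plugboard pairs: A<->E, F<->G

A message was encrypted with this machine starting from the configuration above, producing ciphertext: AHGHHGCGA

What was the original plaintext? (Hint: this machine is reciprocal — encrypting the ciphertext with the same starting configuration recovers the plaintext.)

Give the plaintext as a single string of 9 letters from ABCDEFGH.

Char 1 ('A'): step: R->7, L=0; A->plug->E->R->F->L->G->refl->B->L'->G->R'->G->plug->F
Char 2 ('H'): step: R->0, L->1 (L advanced); H->plug->H->R->D->L->D->refl->C->L'->G->R'->G->plug->F
Char 3 ('G'): step: R->1, L=1; G->plug->F->R->F->L->A->refl->E->L'->A->R'->A->plug->E
Char 4 ('H'): step: R->2, L=1; H->plug->H->R->H->L->H->refl->F->L'->E->R'->E->plug->A
Char 5 ('H'): step: R->3, L=1; H->plug->H->R->H->L->H->refl->F->L'->E->R'->B->plug->B
Char 6 ('G'): step: R->4, L=1; G->plug->F->R->F->L->A->refl->E->L'->A->R'->H->plug->H
Char 7 ('C'): step: R->5, L=1; C->plug->C->R->G->L->C->refl->D->L'->D->R'->D->plug->D
Char 8 ('G'): step: R->6, L=1; G->plug->F->R->G->L->C->refl->D->L'->D->R'->D->plug->D
Char 9 ('A'): step: R->7, L=1; A->plug->E->R->F->L->A->refl->E->L'->A->R'->F->plug->G

Answer: FFEABHDDG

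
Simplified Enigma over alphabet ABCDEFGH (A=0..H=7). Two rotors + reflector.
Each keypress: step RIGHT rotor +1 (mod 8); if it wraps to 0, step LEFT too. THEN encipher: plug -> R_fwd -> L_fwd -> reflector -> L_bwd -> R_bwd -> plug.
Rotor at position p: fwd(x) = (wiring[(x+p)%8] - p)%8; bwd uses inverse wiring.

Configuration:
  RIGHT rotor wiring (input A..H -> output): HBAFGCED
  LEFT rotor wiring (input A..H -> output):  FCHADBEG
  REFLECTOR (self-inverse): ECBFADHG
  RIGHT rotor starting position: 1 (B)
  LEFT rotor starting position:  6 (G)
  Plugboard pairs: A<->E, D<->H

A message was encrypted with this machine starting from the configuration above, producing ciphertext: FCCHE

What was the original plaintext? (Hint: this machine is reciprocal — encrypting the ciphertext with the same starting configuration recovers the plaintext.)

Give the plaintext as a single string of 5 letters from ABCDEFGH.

Char 1 ('F'): step: R->2, L=6; F->plug->F->R->B->L->A->refl->E->L'->D->R'->B->plug->B
Char 2 ('C'): step: R->3, L=6; C->plug->C->R->H->L->D->refl->F->L'->G->R'->G->plug->G
Char 3 ('C'): step: R->4, L=6; C->plug->C->R->A->L->G->refl->H->L'->C->R'->A->plug->E
Char 4 ('H'): step: R->5, L=6; H->plug->D->R->C->L->H->refl->G->L'->A->R'->G->plug->G
Char 5 ('E'): step: R->6, L=6; E->plug->A->R->G->L->F->refl->D->L'->H->R'->F->plug->F

Answer: BGEGF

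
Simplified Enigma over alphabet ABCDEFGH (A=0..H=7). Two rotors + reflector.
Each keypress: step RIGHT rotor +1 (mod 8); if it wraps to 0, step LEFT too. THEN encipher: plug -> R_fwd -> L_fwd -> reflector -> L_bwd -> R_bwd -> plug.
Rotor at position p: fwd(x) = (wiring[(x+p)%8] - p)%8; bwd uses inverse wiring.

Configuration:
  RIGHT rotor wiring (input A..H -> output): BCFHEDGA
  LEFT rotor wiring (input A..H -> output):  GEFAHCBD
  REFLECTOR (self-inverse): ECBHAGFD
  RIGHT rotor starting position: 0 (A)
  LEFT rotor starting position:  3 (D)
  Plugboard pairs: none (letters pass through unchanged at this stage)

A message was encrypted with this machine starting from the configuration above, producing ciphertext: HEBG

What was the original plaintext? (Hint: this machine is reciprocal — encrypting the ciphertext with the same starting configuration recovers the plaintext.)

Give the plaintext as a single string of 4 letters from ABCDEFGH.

Answer: DDAD

Derivation:
Char 1 ('H'): step: R->1, L=3; H->plug->H->R->A->L->F->refl->G->L'->D->R'->D->plug->D
Char 2 ('E'): step: R->2, L=3; E->plug->E->R->E->L->A->refl->E->L'->B->R'->D->plug->D
Char 3 ('B'): step: R->3, L=3; B->plug->B->R->B->L->E->refl->A->L'->E->R'->A->plug->A
Char 4 ('G'): step: R->4, L=3; G->plug->G->R->B->L->E->refl->A->L'->E->R'->D->plug->D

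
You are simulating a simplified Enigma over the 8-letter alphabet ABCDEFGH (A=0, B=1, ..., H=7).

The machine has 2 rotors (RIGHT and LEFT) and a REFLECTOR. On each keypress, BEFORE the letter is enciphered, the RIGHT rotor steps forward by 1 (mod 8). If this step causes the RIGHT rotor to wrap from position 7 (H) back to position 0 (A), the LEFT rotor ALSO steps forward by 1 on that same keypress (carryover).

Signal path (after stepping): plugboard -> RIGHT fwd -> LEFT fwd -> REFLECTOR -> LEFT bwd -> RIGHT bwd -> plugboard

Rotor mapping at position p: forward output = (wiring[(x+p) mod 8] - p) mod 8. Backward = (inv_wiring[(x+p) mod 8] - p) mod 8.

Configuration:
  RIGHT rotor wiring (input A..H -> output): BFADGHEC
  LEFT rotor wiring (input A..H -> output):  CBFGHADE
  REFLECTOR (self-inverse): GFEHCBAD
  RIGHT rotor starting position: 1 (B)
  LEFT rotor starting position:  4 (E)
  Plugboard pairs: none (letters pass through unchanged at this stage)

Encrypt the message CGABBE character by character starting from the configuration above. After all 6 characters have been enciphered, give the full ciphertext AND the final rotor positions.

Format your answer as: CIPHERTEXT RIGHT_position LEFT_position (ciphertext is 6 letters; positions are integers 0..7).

Answer: HACHCA 7 4

Derivation:
Char 1 ('C'): step: R->2, L=4; C->plug->C->R->E->L->G->refl->A->L'->D->R'->H->plug->H
Char 2 ('G'): step: R->3, L=4; G->plug->G->R->C->L->H->refl->D->L'->A->R'->A->plug->A
Char 3 ('A'): step: R->4, L=4; A->plug->A->R->C->L->H->refl->D->L'->A->R'->C->plug->C
Char 4 ('B'): step: R->5, L=4; B->plug->B->R->H->L->C->refl->E->L'->B->R'->H->plug->H
Char 5 ('B'): step: R->6, L=4; B->plug->B->R->E->L->G->refl->A->L'->D->R'->C->plug->C
Char 6 ('E'): step: R->7, L=4; E->plug->E->R->E->L->G->refl->A->L'->D->R'->A->plug->A
Final: ciphertext=HACHCA, RIGHT=7, LEFT=4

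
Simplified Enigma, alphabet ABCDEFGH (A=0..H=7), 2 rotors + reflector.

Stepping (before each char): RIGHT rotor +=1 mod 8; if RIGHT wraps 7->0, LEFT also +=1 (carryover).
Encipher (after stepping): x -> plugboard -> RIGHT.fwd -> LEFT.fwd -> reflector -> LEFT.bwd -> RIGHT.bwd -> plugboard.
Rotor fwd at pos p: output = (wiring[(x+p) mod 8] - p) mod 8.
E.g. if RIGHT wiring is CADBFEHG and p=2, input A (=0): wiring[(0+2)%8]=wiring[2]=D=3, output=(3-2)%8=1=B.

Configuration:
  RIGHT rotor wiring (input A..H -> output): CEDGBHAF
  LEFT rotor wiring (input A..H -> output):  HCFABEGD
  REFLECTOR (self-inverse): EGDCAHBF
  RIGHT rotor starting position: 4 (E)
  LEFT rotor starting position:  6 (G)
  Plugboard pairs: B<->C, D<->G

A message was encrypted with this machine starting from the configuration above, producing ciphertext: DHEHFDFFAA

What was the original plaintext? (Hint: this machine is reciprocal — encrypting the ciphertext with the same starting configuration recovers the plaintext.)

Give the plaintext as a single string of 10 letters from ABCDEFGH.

Char 1 ('D'): step: R->5, L=6; D->plug->G->R->B->L->F->refl->H->L'->E->R'->H->plug->H
Char 2 ('H'): step: R->6, L=6; H->plug->H->R->B->L->F->refl->H->L'->E->R'->C->plug->B
Char 3 ('E'): step: R->7, L=6; E->plug->E->R->H->L->G->refl->B->L'->C->R'->F->plug->F
Char 4 ('H'): step: R->0, L->7 (L advanced); H->plug->H->R->F->L->C->refl->D->L'->C->R'->A->plug->A
Char 5 ('F'): step: R->1, L=7; F->plug->F->R->H->L->H->refl->F->L'->G->R'->E->plug->E
Char 6 ('D'): step: R->2, L=7; D->plug->G->R->A->L->E->refl->A->L'->B->R'->A->plug->A
Char 7 ('F'): step: R->3, L=7; F->plug->F->R->H->L->H->refl->F->L'->G->R'->B->plug->C
Char 8 ('F'): step: R->4, L=7; F->plug->F->R->A->L->E->refl->A->L'->B->R'->D->plug->G
Char 9 ('A'): step: R->5, L=7; A->plug->A->R->C->L->D->refl->C->L'->F->R'->D->plug->G
Char 10 ('A'): step: R->6, L=7; A->plug->A->R->C->L->D->refl->C->L'->F->R'->E->plug->E

Answer: HBFAEACGGE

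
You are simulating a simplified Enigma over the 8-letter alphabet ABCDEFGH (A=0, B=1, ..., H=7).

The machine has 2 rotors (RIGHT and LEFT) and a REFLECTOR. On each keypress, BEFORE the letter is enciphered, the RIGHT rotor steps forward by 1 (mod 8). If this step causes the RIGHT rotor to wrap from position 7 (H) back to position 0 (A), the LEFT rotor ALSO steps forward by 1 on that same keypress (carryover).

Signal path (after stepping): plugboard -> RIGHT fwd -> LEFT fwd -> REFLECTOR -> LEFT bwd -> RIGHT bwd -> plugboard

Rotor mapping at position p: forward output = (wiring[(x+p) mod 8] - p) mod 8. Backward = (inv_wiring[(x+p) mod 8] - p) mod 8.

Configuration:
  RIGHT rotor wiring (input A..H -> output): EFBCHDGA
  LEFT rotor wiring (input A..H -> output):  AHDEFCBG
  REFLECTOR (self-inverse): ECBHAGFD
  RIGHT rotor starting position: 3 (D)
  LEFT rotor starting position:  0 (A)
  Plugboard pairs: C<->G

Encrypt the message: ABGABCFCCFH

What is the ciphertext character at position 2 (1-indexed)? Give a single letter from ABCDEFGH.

Char 1 ('A'): step: R->4, L=0; A->plug->A->R->D->L->E->refl->A->L'->A->R'->E->plug->E
Char 2 ('B'): step: R->5, L=0; B->plug->B->R->B->L->H->refl->D->L'->C->R'->H->plug->H

H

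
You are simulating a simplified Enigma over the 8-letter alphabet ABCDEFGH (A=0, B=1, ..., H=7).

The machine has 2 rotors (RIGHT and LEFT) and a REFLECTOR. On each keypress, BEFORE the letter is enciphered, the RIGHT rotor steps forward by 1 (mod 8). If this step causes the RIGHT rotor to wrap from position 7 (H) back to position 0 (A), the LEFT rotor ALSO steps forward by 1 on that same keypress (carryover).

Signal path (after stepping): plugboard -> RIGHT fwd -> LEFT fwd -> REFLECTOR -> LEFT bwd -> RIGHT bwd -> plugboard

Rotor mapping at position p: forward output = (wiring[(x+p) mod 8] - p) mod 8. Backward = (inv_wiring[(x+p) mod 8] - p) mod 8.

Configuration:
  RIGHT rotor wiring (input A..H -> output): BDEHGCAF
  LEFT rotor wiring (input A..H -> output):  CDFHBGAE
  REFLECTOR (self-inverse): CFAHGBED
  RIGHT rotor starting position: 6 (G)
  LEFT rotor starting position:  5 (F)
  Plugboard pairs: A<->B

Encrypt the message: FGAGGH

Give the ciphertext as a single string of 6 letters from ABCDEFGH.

Answer: CDDDCE

Derivation:
Char 1 ('F'): step: R->7, L=5; F->plug->F->R->H->L->E->refl->G->L'->E->R'->C->plug->C
Char 2 ('G'): step: R->0, L->6 (L advanced); G->plug->G->R->A->L->C->refl->A->L'->H->R'->D->plug->D
Char 3 ('A'): step: R->1, L=6; A->plug->B->R->D->L->F->refl->B->L'->F->R'->D->plug->D
Char 4 ('G'): step: R->2, L=6; G->plug->G->R->H->L->A->refl->C->L'->A->R'->D->plug->D
Char 5 ('G'): step: R->3, L=6; G->plug->G->R->A->L->C->refl->A->L'->H->R'->C->plug->C
Char 6 ('H'): step: R->4, L=6; H->plug->H->R->D->L->F->refl->B->L'->F->R'->E->plug->E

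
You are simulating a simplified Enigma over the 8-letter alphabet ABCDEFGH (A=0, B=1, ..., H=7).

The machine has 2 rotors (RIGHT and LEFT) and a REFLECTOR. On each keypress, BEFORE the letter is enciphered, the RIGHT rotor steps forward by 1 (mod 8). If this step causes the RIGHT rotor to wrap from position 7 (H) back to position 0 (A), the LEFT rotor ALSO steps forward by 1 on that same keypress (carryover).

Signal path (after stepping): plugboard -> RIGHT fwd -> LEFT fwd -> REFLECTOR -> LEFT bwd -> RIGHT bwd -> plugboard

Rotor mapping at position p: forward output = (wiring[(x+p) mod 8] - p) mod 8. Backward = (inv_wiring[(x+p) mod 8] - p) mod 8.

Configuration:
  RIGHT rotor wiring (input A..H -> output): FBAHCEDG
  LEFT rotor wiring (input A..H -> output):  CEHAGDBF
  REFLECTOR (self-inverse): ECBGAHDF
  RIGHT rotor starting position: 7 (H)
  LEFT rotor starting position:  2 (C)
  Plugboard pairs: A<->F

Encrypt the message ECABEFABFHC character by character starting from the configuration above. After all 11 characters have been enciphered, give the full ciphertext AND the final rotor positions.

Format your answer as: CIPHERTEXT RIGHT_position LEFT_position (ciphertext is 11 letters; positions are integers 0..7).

Char 1 ('E'): step: R->0, L->3 (L advanced); E->plug->E->R->C->L->A->refl->E->L'->H->R'->D->plug->D
Char 2 ('C'): step: R->1, L=3; C->plug->C->R->G->L->B->refl->C->L'->E->R'->H->plug->H
Char 3 ('A'): step: R->2, L=3; A->plug->F->R->E->L->C->refl->B->L'->G->R'->A->plug->F
Char 4 ('B'): step: R->3, L=3; B->plug->B->R->H->L->E->refl->A->L'->C->R'->F->plug->A
Char 5 ('E'): step: R->4, L=3; E->plug->E->R->B->L->D->refl->G->L'->D->R'->H->plug->H
Char 6 ('F'): step: R->5, L=3; F->plug->A->R->H->L->E->refl->A->L'->C->R'->G->plug->G
Char 7 ('A'): step: R->6, L=3; A->plug->F->R->B->L->D->refl->G->L'->D->R'->D->plug->D
Char 8 ('B'): step: R->7, L=3; B->plug->B->R->G->L->B->refl->C->L'->E->R'->H->plug->H
Char 9 ('F'): step: R->0, L->4 (L advanced); F->plug->A->R->F->L->A->refl->E->L'->H->R'->D->plug->D
Char 10 ('H'): step: R->1, L=4; H->plug->H->R->E->L->G->refl->D->L'->G->R'->C->plug->C
Char 11 ('C'): step: R->2, L=4; C->plug->C->R->A->L->C->refl->B->L'->D->R'->G->plug->G
Final: ciphertext=DHFAHGDHDCG, RIGHT=2, LEFT=4

Answer: DHFAHGDHDCG 2 4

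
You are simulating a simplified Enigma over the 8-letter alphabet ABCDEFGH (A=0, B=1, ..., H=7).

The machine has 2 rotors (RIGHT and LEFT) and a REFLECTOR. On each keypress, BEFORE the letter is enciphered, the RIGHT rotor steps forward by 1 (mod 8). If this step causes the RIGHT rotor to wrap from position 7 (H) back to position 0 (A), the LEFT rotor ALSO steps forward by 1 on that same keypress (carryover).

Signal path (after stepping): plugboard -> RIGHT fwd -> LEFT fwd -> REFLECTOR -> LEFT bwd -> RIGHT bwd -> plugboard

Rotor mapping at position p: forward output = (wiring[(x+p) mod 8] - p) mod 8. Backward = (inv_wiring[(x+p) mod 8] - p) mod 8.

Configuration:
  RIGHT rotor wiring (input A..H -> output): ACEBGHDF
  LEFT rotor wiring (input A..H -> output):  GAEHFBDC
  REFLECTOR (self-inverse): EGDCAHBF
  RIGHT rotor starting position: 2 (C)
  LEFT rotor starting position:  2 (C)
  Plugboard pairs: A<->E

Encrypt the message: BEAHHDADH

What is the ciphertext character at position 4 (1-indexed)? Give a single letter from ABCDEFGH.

Char 1 ('B'): step: R->3, L=2; B->plug->B->R->D->L->H->refl->F->L'->B->R'->H->plug->H
Char 2 ('E'): step: R->4, L=2; E->plug->A->R->C->L->D->refl->C->L'->A->R'->G->plug->G
Char 3 ('A'): step: R->5, L=2; A->plug->E->R->F->L->A->refl->E->L'->G->R'->B->plug->B
Char 4 ('H'): step: R->6, L=2; H->plug->H->R->B->L->F->refl->H->L'->D->R'->F->plug->F

F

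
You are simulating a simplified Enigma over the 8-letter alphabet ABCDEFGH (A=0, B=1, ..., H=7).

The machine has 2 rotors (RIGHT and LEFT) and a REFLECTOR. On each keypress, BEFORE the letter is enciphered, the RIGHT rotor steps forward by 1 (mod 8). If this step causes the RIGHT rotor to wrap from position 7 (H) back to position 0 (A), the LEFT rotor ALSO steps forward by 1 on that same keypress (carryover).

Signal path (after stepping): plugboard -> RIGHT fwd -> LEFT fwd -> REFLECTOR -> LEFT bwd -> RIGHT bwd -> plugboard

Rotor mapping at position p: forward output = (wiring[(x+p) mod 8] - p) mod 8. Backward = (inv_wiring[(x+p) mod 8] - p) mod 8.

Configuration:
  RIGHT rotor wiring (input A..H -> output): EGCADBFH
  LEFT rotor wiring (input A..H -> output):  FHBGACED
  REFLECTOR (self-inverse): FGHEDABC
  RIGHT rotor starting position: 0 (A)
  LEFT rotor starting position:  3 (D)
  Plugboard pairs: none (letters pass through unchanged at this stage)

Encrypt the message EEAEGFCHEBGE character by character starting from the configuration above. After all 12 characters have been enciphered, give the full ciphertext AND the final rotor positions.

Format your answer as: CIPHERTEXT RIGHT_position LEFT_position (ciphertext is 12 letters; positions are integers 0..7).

Char 1 ('E'): step: R->1, L=3; E->plug->E->R->A->L->D->refl->E->L'->G->R'->G->plug->G
Char 2 ('E'): step: R->2, L=3; E->plug->E->R->D->L->B->refl->G->L'->H->R'->D->plug->D
Char 3 ('A'): step: R->3, L=3; A->plug->A->R->F->L->C->refl->H->L'->C->R'->D->plug->D
Char 4 ('E'): step: R->4, L=3; E->plug->E->R->A->L->D->refl->E->L'->G->R'->G->plug->G
Char 5 ('G'): step: R->5, L=3; G->plug->G->R->D->L->B->refl->G->L'->H->R'->D->plug->D
Char 6 ('F'): step: R->6, L=3; F->plug->F->R->C->L->H->refl->C->L'->F->R'->G->plug->G
Char 7 ('C'): step: R->7, L=3; C->plug->C->R->H->L->G->refl->B->L'->D->R'->D->plug->D
Char 8 ('H'): step: R->0, L->4 (L advanced); H->plug->H->R->H->L->C->refl->H->L'->D->R'->E->plug->E
Char 9 ('E'): step: R->1, L=4; E->plug->E->R->A->L->E->refl->D->L'->F->R'->A->plug->A
Char 10 ('B'): step: R->2, L=4; B->plug->B->R->G->L->F->refl->A->L'->C->R'->G->plug->G
Char 11 ('G'): step: R->3, L=4; G->plug->G->R->D->L->H->refl->C->L'->H->R'->H->plug->H
Char 12 ('E'): step: R->4, L=4; E->plug->E->R->A->L->E->refl->D->L'->F->R'->B->plug->B
Final: ciphertext=GDDGDGDEAGHB, RIGHT=4, LEFT=4

Answer: GDDGDGDEAGHB 4 4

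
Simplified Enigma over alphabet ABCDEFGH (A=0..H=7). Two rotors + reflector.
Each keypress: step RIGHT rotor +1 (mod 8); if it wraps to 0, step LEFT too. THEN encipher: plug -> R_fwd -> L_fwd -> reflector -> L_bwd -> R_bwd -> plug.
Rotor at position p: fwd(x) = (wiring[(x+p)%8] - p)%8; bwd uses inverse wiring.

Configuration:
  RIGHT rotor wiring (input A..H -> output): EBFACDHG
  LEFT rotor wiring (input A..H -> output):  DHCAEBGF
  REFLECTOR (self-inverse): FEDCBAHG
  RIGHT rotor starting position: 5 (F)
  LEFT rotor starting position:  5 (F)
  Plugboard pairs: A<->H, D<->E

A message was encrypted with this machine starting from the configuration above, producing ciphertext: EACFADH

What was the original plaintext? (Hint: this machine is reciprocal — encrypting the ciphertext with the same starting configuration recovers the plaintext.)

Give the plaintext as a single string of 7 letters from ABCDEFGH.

Char 1 ('E'): step: R->6, L=5; E->plug->D->R->D->L->G->refl->H->L'->H->R'->E->plug->D
Char 2 ('A'): step: R->7, L=5; A->plug->H->R->A->L->E->refl->B->L'->B->R'->E->plug->D
Char 3 ('C'): step: R->0, L->6 (L advanced); C->plug->C->R->F->L->C->refl->D->L'->H->R'->G->plug->G
Char 4 ('F'): step: R->1, L=6; F->plug->F->R->G->L->G->refl->H->L'->B->R'->D->plug->E
Char 5 ('A'): step: R->2, L=6; A->plug->H->R->H->L->D->refl->C->L'->F->R'->E->plug->D
Char 6 ('D'): step: R->3, L=6; D->plug->E->R->D->L->B->refl->E->L'->E->R'->D->plug->E
Char 7 ('H'): step: R->4, L=6; H->plug->A->R->G->L->G->refl->H->L'->B->R'->G->plug->G

Answer: DDGEDEG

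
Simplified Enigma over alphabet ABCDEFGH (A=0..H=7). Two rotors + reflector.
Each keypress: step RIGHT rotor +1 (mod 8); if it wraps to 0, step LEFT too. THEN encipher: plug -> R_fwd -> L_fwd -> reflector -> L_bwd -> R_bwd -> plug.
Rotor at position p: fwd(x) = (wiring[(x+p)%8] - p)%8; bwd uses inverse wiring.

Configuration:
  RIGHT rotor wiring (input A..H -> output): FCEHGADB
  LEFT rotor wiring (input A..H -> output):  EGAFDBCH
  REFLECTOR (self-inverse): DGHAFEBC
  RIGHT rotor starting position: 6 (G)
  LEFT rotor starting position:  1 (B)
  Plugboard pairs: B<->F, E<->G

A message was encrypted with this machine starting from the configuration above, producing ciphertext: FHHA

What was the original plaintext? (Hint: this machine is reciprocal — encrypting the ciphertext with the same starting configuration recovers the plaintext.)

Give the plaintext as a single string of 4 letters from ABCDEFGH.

Char 1 ('F'): step: R->7, L=1; F->plug->B->R->G->L->G->refl->B->L'->F->R'->D->plug->D
Char 2 ('H'): step: R->0, L->2 (L advanced); H->plug->H->R->B->L->D->refl->A->L'->E->R'->C->plug->C
Char 3 ('H'): step: R->1, L=2; H->plug->H->R->E->L->A->refl->D->L'->B->R'->A->plug->A
Char 4 ('A'): step: R->2, L=2; A->plug->A->R->C->L->B->refl->G->L'->A->R'->H->plug->H

Answer: DCAH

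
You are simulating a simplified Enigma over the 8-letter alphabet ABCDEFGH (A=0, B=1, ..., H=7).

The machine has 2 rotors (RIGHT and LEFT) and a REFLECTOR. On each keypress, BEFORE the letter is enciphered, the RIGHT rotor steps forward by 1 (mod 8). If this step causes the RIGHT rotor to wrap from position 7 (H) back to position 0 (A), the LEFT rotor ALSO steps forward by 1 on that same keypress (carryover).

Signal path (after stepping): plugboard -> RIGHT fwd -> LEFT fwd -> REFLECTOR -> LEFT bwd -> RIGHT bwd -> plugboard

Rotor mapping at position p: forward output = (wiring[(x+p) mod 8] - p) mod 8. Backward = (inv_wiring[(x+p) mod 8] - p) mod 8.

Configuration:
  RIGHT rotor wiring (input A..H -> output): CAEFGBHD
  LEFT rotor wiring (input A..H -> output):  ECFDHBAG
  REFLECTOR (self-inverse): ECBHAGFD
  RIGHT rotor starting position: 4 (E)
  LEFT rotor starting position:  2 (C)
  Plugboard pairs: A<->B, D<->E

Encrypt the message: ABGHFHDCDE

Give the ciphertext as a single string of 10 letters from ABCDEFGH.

Char 1 ('A'): step: R->5, L=2; A->plug->B->R->C->L->F->refl->G->L'->E->R'->A->plug->B
Char 2 ('B'): step: R->6, L=2; B->plug->A->R->B->L->B->refl->C->L'->G->R'->E->plug->D
Char 3 ('G'): step: R->7, L=2; G->plug->G->R->C->L->F->refl->G->L'->E->R'->A->plug->B
Char 4 ('H'): step: R->0, L->3 (L advanced); H->plug->H->R->D->L->F->refl->G->L'->C->R'->A->plug->B
Char 5 ('F'): step: R->1, L=3; F->plug->F->R->G->L->H->refl->D->L'->E->R'->C->plug->C
Char 6 ('H'): step: R->2, L=3; H->plug->H->R->G->L->H->refl->D->L'->E->R'->C->plug->C
Char 7 ('D'): step: R->3, L=3; D->plug->E->R->A->L->A->refl->E->L'->B->R'->H->plug->H
Char 8 ('C'): step: R->4, L=3; C->plug->C->R->D->L->F->refl->G->L'->C->R'->A->plug->B
Char 9 ('D'): step: R->5, L=3; D->plug->E->R->D->L->F->refl->G->L'->C->R'->B->plug->A
Char 10 ('E'): step: R->6, L=3; E->plug->D->R->C->L->G->refl->F->L'->D->R'->H->plug->H

Answer: BDBBCCHBAH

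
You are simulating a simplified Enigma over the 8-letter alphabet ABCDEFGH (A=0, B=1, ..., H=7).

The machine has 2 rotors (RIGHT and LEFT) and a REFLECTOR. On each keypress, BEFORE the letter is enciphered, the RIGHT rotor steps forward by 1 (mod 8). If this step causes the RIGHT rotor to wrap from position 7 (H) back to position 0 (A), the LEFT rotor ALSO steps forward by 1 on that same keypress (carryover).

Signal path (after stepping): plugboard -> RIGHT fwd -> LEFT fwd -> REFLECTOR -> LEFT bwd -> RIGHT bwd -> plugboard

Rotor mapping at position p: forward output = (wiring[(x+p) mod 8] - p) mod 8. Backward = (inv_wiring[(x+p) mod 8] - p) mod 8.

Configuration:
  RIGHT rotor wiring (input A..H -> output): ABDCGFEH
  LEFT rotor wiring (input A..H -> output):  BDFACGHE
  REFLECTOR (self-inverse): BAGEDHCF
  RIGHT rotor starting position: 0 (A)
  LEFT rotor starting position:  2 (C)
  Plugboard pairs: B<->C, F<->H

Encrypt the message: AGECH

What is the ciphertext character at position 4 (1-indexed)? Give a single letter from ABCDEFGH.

Char 1 ('A'): step: R->1, L=2; A->plug->A->R->A->L->D->refl->E->L'->D->R'->F->plug->H
Char 2 ('G'): step: R->2, L=2; G->plug->G->R->G->L->H->refl->F->L'->E->R'->C->plug->B
Char 3 ('E'): step: R->3, L=2; E->plug->E->R->E->L->F->refl->H->L'->G->R'->G->plug->G
Char 4 ('C'): step: R->4, L=2; C->plug->B->R->B->L->G->refl->C->L'->F->R'->F->plug->H

H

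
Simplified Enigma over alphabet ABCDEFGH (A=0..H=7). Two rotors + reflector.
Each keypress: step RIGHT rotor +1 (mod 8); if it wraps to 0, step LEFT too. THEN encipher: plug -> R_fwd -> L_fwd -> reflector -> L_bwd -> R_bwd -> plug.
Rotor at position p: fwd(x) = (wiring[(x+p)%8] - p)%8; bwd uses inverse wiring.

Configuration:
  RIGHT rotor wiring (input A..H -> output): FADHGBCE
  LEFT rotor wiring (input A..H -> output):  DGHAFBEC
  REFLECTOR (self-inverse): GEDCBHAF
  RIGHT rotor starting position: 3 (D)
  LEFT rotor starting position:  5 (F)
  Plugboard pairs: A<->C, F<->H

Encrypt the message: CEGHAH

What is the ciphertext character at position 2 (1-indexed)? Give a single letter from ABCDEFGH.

Char 1 ('C'): step: R->4, L=5; C->plug->A->R->C->L->F->refl->H->L'->B->R'->E->plug->E
Char 2 ('E'): step: R->5, L=5; E->plug->E->R->D->L->G->refl->A->L'->H->R'->C->plug->A

A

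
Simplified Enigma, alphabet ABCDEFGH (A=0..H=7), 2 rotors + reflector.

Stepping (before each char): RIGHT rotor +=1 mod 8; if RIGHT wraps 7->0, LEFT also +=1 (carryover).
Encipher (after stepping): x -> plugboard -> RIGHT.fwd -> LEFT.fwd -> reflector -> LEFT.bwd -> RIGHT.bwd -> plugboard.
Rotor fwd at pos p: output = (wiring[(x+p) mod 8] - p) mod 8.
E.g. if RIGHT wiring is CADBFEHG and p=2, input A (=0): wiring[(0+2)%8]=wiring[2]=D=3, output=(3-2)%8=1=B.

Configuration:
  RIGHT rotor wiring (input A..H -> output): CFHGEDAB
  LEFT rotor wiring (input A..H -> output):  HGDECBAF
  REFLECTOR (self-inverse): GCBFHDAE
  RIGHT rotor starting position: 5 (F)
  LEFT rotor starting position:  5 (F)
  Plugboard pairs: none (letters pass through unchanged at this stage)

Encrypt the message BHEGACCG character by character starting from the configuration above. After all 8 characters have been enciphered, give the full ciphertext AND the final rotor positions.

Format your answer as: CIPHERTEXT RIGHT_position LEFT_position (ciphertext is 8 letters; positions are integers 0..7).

Char 1 ('B'): step: R->6, L=5; B->plug->B->R->D->L->C->refl->B->L'->E->R'->C->plug->C
Char 2 ('H'): step: R->7, L=5; H->plug->H->R->B->L->D->refl->F->L'->H->R'->E->plug->E
Char 3 ('E'): step: R->0, L->6 (L advanced); E->plug->E->R->E->L->F->refl->D->L'->H->R'->C->plug->C
Char 4 ('G'): step: R->1, L=6; G->plug->G->R->A->L->C->refl->B->L'->C->R'->E->plug->E
Char 5 ('A'): step: R->2, L=6; A->plug->A->R->F->L->G->refl->A->L'->D->R'->H->plug->H
Char 6 ('C'): step: R->3, L=6; C->plug->C->R->A->L->C->refl->B->L'->C->R'->G->plug->G
Char 7 ('C'): step: R->4, L=6; C->plug->C->R->E->L->F->refl->D->L'->H->R'->B->plug->B
Char 8 ('G'): step: R->5, L=6; G->plug->G->R->B->L->H->refl->E->L'->G->R'->A->plug->A
Final: ciphertext=CECEHGBA, RIGHT=5, LEFT=6

Answer: CECEHGBA 5 6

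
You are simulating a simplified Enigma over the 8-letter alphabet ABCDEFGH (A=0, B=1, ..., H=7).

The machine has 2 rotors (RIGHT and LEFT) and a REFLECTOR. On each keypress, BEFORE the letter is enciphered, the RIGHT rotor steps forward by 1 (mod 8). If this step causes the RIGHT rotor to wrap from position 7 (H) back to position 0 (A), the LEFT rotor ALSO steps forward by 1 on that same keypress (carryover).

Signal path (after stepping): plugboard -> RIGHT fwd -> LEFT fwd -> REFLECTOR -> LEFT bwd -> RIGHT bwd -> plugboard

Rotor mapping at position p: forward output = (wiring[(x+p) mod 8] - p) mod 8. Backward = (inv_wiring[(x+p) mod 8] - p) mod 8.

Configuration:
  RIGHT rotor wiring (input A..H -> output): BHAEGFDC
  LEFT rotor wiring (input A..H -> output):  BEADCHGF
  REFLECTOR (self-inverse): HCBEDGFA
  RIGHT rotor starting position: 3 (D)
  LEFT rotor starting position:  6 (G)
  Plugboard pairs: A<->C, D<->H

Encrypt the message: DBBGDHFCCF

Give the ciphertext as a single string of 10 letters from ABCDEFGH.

Char 1 ('D'): step: R->4, L=6; D->plug->H->R->A->L->A->refl->H->L'->B->R'->B->plug->B
Char 2 ('B'): step: R->5, L=6; B->plug->B->R->G->L->E->refl->D->L'->C->R'->E->plug->E
Char 3 ('B'): step: R->6, L=6; B->plug->B->R->E->L->C->refl->B->L'->H->R'->H->plug->D
Char 4 ('G'): step: R->7, L=6; G->plug->G->R->G->L->E->refl->D->L'->C->R'->B->plug->B
Char 5 ('D'): step: R->0, L->7 (L advanced); D->plug->H->R->C->L->F->refl->G->L'->A->R'->C->plug->A
Char 6 ('H'): step: R->1, L=7; H->plug->D->R->F->L->D->refl->E->L'->E->R'->E->plug->E
Char 7 ('F'): step: R->2, L=7; F->plug->F->R->A->L->G->refl->F->L'->C->R'->B->plug->B
Char 8 ('C'): step: R->3, L=7; C->plug->A->R->B->L->C->refl->B->L'->D->R'->B->plug->B
Char 9 ('C'): step: R->4, L=7; C->plug->A->R->C->L->F->refl->G->L'->A->R'->H->plug->D
Char 10 ('F'): step: R->5, L=7; F->plug->F->R->D->L->B->refl->C->L'->B->R'->H->plug->D

Answer: BEDBAEBBDD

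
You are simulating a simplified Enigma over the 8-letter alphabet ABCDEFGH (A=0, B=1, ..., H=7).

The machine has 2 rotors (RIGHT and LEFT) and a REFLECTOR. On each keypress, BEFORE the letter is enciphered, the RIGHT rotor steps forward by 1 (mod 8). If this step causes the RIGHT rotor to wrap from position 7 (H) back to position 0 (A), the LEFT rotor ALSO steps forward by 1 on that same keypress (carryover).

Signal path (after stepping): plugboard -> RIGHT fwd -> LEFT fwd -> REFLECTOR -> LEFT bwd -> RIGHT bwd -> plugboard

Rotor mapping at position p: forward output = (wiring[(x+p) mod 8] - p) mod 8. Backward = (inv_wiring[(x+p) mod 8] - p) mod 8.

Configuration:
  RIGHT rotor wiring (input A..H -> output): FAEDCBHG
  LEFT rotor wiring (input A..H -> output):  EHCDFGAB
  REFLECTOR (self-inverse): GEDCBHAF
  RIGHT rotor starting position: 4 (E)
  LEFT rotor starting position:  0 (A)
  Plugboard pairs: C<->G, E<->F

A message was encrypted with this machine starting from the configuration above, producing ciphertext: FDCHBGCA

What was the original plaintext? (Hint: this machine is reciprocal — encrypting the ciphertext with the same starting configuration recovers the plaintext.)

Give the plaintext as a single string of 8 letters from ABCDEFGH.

Answer: BHEBDHDC

Derivation:
Char 1 ('F'): step: R->5, L=0; F->plug->E->R->D->L->D->refl->C->L'->C->R'->B->plug->B
Char 2 ('D'): step: R->6, L=0; D->plug->D->R->C->L->C->refl->D->L'->D->R'->H->plug->H
Char 3 ('C'): step: R->7, L=0; C->plug->G->R->C->L->C->refl->D->L'->D->R'->F->plug->E
Char 4 ('H'): step: R->0, L->1 (L advanced); H->plug->H->R->G->L->A->refl->G->L'->A->R'->B->plug->B
Char 5 ('B'): step: R->1, L=1; B->plug->B->R->D->L->E->refl->B->L'->B->R'->D->plug->D
Char 6 ('G'): step: R->2, L=1; G->plug->C->R->A->L->G->refl->A->L'->G->R'->H->plug->H
Char 7 ('C'): step: R->3, L=1; C->plug->G->R->F->L->H->refl->F->L'->E->R'->D->plug->D
Char 8 ('A'): step: R->4, L=1; A->plug->A->R->G->L->A->refl->G->L'->A->R'->G->plug->C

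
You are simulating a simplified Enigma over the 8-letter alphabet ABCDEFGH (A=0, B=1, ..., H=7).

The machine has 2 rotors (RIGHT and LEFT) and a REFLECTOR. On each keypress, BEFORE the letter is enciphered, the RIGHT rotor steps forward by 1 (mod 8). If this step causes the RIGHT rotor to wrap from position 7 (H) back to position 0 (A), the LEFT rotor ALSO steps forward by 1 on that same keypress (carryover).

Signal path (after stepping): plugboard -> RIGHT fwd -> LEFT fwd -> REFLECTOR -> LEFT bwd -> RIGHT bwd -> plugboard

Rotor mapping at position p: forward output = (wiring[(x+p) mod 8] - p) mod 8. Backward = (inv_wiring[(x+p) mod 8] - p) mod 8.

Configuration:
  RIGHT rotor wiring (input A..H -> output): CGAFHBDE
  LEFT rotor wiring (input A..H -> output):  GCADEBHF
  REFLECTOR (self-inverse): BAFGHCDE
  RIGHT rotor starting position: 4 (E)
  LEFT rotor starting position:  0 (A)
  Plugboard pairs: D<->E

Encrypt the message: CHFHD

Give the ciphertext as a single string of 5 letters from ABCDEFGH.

Char 1 ('C'): step: R->5, L=0; C->plug->C->R->H->L->F->refl->C->L'->B->R'->E->plug->D
Char 2 ('H'): step: R->6, L=0; H->plug->H->R->D->L->D->refl->G->L'->A->R'->D->plug->E
Char 3 ('F'): step: R->7, L=0; F->plug->F->R->A->L->G->refl->D->L'->D->R'->B->plug->B
Char 4 ('H'): step: R->0, L->1 (L advanced); H->plug->H->R->E->L->A->refl->B->L'->A->R'->C->plug->C
Char 5 ('D'): step: R->1, L=1; D->plug->E->R->A->L->B->refl->A->L'->E->R'->C->plug->C

Answer: DEBCC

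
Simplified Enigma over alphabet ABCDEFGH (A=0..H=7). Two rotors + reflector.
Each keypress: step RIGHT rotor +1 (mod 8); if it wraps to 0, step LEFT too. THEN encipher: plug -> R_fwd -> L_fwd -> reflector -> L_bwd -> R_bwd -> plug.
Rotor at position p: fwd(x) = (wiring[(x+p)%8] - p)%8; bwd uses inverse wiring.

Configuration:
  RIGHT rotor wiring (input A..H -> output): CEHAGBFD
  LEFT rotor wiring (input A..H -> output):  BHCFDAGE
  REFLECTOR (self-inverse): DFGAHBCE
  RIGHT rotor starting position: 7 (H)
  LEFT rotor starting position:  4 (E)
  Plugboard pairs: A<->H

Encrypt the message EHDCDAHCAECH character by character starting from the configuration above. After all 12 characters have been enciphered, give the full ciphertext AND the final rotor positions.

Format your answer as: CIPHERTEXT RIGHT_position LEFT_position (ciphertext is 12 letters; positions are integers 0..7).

Char 1 ('E'): step: R->0, L->5 (L advanced); E->plug->E->R->G->L->A->refl->D->L'->A->R'->D->plug->D
Char 2 ('H'): step: R->1, L=5; H->plug->A->R->D->L->E->refl->H->L'->C->R'->G->plug->G
Char 3 ('D'): step: R->2, L=5; D->plug->D->R->H->L->G->refl->C->L'->E->R'->C->plug->C
Char 4 ('C'): step: R->3, L=5; C->plug->C->R->G->L->A->refl->D->L'->A->R'->E->plug->E
Char 5 ('D'): step: R->4, L=5; D->plug->D->R->H->L->G->refl->C->L'->E->R'->H->plug->A
Char 6 ('A'): step: R->5, L=5; A->plug->H->R->B->L->B->refl->F->L'->F->R'->D->plug->D
Char 7 ('H'): step: R->6, L=5; H->plug->A->R->H->L->G->refl->C->L'->E->R'->C->plug->C
Char 8 ('C'): step: R->7, L=5; C->plug->C->R->F->L->F->refl->B->L'->B->R'->E->plug->E
Char 9 ('A'): step: R->0, L->6 (L advanced); A->plug->H->R->D->L->B->refl->F->L'->G->R'->E->plug->E
Char 10 ('E'): step: R->1, L=6; E->plug->E->R->A->L->A->refl->D->L'->C->R'->G->plug->G
Char 11 ('C'): step: R->2, L=6; C->plug->C->R->E->L->E->refl->H->L'->F->R'->A->plug->H
Char 12 ('H'): step: R->3, L=6; H->plug->A->R->F->L->H->refl->E->L'->E->R'->H->plug->A
Final: ciphertext=DGCEADCEEGHA, RIGHT=3, LEFT=6

Answer: DGCEADCEEGHA 3 6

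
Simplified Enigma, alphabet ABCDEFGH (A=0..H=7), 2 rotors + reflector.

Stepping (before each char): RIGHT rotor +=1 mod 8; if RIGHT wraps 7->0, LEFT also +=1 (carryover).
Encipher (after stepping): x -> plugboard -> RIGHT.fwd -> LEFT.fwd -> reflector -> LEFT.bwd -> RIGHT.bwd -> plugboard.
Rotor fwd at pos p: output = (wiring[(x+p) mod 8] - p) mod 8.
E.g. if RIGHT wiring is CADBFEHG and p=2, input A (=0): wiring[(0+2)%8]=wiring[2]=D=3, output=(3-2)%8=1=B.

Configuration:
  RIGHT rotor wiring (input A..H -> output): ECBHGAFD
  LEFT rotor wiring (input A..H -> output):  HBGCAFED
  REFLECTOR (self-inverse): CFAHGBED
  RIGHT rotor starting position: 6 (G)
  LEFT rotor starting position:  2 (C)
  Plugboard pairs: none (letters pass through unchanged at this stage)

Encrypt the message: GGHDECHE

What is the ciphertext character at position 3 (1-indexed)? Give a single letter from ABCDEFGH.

Char 1 ('G'): step: R->7, L=2; G->plug->G->R->B->L->A->refl->C->L'->E->R'->A->plug->A
Char 2 ('G'): step: R->0, L->3 (L advanced); G->plug->G->R->F->L->E->refl->G->L'->G->R'->E->plug->E
Char 3 ('H'): step: R->1, L=3; H->plug->H->R->D->L->B->refl->F->L'->B->R'->A->plug->A

A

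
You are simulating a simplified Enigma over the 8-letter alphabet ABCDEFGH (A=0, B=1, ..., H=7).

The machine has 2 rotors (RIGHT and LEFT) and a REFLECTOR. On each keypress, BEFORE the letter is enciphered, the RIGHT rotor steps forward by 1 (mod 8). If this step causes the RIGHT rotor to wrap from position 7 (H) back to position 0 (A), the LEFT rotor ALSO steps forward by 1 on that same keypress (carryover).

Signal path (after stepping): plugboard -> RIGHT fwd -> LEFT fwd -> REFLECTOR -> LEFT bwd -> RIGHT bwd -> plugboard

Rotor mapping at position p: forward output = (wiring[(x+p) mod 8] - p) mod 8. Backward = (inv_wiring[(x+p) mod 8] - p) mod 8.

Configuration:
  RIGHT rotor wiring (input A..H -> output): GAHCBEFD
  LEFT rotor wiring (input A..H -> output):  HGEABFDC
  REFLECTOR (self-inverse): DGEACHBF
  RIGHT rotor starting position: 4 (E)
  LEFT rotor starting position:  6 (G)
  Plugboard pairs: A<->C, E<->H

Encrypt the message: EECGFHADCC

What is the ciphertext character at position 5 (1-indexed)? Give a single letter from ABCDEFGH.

Char 1 ('E'): step: R->5, L=6; E->plug->H->R->E->L->G->refl->B->L'->C->R'->F->plug->F
Char 2 ('E'): step: R->6, L=6; E->plug->H->R->G->L->D->refl->A->L'->D->R'->G->plug->G
Char 3 ('C'): step: R->7, L=6; C->plug->A->R->E->L->G->refl->B->L'->C->R'->F->plug->F
Char 4 ('G'): step: R->0, L->7 (L advanced); G->plug->G->R->F->L->C->refl->E->L'->H->R'->C->plug->A
Char 5 ('F'): step: R->1, L=7; F->plug->F->R->E->L->B->refl->G->L'->G->R'->B->plug->B

B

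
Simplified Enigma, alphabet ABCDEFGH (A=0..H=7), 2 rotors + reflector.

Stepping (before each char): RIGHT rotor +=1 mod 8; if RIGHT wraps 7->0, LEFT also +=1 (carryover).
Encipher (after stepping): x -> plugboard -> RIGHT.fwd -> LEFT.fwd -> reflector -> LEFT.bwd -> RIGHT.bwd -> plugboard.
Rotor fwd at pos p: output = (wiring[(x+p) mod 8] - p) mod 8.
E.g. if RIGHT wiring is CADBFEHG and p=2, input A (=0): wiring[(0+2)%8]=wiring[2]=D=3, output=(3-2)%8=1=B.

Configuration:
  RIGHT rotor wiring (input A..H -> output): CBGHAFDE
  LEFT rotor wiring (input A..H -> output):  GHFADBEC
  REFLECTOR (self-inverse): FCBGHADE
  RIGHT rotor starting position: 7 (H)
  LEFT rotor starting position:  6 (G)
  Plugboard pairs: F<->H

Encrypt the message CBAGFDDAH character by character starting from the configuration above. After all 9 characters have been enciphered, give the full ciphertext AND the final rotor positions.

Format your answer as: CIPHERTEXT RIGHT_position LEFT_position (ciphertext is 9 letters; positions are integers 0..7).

Answer: FFCADHEHD 0 0

Derivation:
Char 1 ('C'): step: R->0, L->7 (L advanced); C->plug->C->R->G->L->C->refl->B->L'->E->R'->H->plug->F
Char 2 ('B'): step: R->1, L=7; B->plug->B->R->F->L->E->refl->H->L'->B->R'->H->plug->F
Char 3 ('A'): step: R->2, L=7; A->plug->A->R->E->L->B->refl->C->L'->G->R'->C->plug->C
Char 4 ('G'): step: R->3, L=7; G->plug->G->R->G->L->C->refl->B->L'->E->R'->A->plug->A
Char 5 ('F'): step: R->4, L=7; F->plug->H->R->D->L->G->refl->D->L'->A->R'->D->plug->D
Char 6 ('D'): step: R->5, L=7; D->plug->D->R->F->L->E->refl->H->L'->B->R'->F->plug->H
Char 7 ('D'): step: R->6, L=7; D->plug->D->R->D->L->G->refl->D->L'->A->R'->E->plug->E
Char 8 ('A'): step: R->7, L=7; A->plug->A->R->F->L->E->refl->H->L'->B->R'->F->plug->H
Char 9 ('H'): step: R->0, L->0 (L advanced); H->plug->F->R->F->L->B->refl->C->L'->H->R'->D->plug->D
Final: ciphertext=FFCADHEHD, RIGHT=0, LEFT=0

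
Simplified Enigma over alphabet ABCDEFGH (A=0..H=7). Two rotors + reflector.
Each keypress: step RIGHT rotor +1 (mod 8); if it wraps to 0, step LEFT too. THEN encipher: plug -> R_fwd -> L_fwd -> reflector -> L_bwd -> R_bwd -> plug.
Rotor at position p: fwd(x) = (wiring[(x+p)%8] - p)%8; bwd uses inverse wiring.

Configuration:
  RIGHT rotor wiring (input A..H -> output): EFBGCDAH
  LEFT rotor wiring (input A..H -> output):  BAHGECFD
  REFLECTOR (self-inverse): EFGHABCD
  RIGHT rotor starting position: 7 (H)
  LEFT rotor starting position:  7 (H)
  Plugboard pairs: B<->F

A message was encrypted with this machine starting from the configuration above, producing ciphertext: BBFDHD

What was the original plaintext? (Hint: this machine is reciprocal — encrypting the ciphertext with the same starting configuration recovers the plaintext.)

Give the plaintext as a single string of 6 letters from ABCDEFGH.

Char 1 ('B'): step: R->0, L->0 (L advanced); B->plug->F->R->D->L->G->refl->C->L'->F->R'->B->plug->F
Char 2 ('B'): step: R->1, L=0; B->plug->F->R->H->L->D->refl->H->L'->C->R'->E->plug->E
Char 3 ('F'): step: R->2, L=0; F->plug->B->R->E->L->E->refl->A->L'->B->R'->D->plug->D
Char 4 ('D'): step: R->3, L=0; D->plug->D->R->F->L->C->refl->G->L'->D->R'->A->plug->A
Char 5 ('H'): step: R->4, L=0; H->plug->H->R->C->L->H->refl->D->L'->H->R'->B->plug->F
Char 6 ('D'): step: R->5, L=0; D->plug->D->R->H->L->D->refl->H->L'->C->R'->C->plug->C

Answer: FEDAFC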